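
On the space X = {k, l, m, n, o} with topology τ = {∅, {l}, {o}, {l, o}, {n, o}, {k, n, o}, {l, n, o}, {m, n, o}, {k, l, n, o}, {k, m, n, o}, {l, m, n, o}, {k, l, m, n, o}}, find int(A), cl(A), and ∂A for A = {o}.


int(A) = {o}, cl(A) = {k, m, n, o}, ∂A = {k, m, n}.

Closed sets in (X, τ) are complements of opens:
  closed(X, τ) = {∅, {k}, {l}, {m}, {k, l}, {k, m}, {l, m}, {k, l, m}, {k, m, n}, {k, l, m, n}, {k, m, n, o}, {k, l, m, n, o}}.
int(A) = ⋃ {U ∈ τ : U ⊆ A}. Opens contained in A: ∅, {o}.
Taking the union of these: int(A) = {o}.
cl(A) = ⋂ {C closed : A ⊆ C}. Closed sets containing A: {k, m, n, o}, {k, l, m, n, o}.
Intersecting these: cl(A) = {k, m, n, o}.
∂A = cl(A) ∖ int(A) = {k, m, n, o} ∖ {o} = {k, m, n}.


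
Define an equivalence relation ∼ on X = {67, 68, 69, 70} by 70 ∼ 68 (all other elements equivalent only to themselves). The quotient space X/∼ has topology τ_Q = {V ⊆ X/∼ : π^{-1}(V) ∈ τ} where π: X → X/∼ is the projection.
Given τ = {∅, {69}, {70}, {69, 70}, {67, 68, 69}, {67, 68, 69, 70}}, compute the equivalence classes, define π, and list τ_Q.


X/∼ = {[67], [68=70], [69]}; |τ_Q| = 3.

Equivalence classes: [67], [68=70], [69].
Quotient map π: X → X/∼ sends 67 ↦ [67], 68 ↦ [68=70], 69 ↦ [69], 70 ↦ [68=70].
For each subset V ⊆ X/∼, compute π^{-1}(V) ⊆ X and check whether π^{-1}(V) ∈ τ. V is open in τ_Q iff π^{-1}(V) ∈ τ.
  V = {}: π^{-1}(V) = ∅ ∈ τ ✓.
  V = {[67]}: π^{-1}(V) = {67} ∉ τ ✗.
  V = {[68=70]}: π^{-1}(V) = {68, 70} ∉ τ ✗.
  V = {[67], [68=70]}: π^{-1}(V) = {67, 68, 70} ∉ τ ✗.
  V = {[69]}: π^{-1}(V) = {69} ∈ τ ✓.
  V = {[67], [69]}: π^{-1}(V) = {67, 69} ∉ τ ✗.
  V = {[68=70], [69]}: π^{-1}(V) = {68, 69, 70} ∉ τ ✗.
  V = {[67], [68=70], [69]}: π^{-1}(V) = {67, 68, 69, 70} ∈ τ ✓.
Open sets in the quotient: τ_Q = {{}, {[69]}, {[67], [68=70], [69]}} (3 elements).


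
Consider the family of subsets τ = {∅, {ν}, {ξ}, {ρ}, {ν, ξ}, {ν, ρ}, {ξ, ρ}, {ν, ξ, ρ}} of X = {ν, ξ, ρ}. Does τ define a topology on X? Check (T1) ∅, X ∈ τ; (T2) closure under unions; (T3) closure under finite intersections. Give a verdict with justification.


τ IS a topology on X.

Axiom (T1): ∅ ∈ τ? Yes; X ∈ τ? Yes.
Axiom (T2/T3): check pairwise unions and intersections of members of τ.
All pairwise intersections and unions checked — each lies in τ. Therefore τ satisfies (T1), (T2), (T3): it IS a topology on X.


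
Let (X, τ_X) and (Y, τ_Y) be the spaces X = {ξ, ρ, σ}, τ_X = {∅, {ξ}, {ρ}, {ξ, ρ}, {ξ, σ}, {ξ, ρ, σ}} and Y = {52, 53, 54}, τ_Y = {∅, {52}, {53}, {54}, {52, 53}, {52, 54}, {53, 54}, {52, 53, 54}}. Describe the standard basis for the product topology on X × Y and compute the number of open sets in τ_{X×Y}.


Basis B = {∅ × ∅, {ξ} × {52}, {ξ} × {53}, {ξ} × {54}, {ρ} × {52}, {ρ} × {53}, {ρ} × {54}, {ξ} × {52, 53}, {ξ} × {52, 54}, {ξ, ρ} × {52}, {ξ, σ} × {52}, {ξ} × {53, 54}, {ξ, ρ} × {53}, {ξ, σ} × {53}, {ξ, ρ} × {54}, {ξ, σ} × {54}, {ρ} × {52, 53}, {ρ} × {52, 54}, {ρ} × {53, 54}, {ξ} × {52, 53, 54}, {ξ, ρ, σ} × {52}, {ξ, ρ, σ} × {53}, {ξ, ρ, σ} × {54}, {ρ} × {52, 53, 54}, {ξ, ρ} × {52, 53}, {ξ, σ} × {52, 53}, {ξ, ρ} × {52, 54}, {ξ, σ} × {52, 54}, {ξ, ρ} × {53, 54}, {ξ, σ} × {53, 54}, {ξ, ρ} × {52, 53, 54}, {ξ, σ} × {52, 53, 54}, {ξ, ρ, σ} × {52, 53}, {ξ, ρ, σ} × {52, 54}, {ξ, ρ, σ} × {53, 54}, {ξ, ρ, σ} × {52, 53, 54}}; |τ_{X×Y}| = 216.

Enumerate products U × V with U ∈ τ_X, V ∈ τ_Y (deduplicated):
  ∅ × ∅ = {} (∅)
  {ξ} × {52} = {(ξ,52)}
  {ξ} × {53} = {(ξ,53)}
  {ξ} × {54} = {(ξ,54)}
  {ρ} × {52} = {(ρ,52)}
  {ρ} × {53} = {(ρ,53)}
  {ρ} × {54} = {(ρ,54)}
  {ξ} × {52, 53} = {(ξ,52), (ξ,53)}
  {ξ} × {52, 54} = {(ξ,52), (ξ,54)}
  {ξ, ρ} × {52} = {(ξ,52), (ρ,52)}
  {ξ, σ} × {52} = {(ξ,52), (σ,52)}
  {ξ} × {53, 54} = {(ξ,53), (ξ,54)}
  {ξ, ρ} × {53} = {(ξ,53), (ρ,53)}
  {ξ, σ} × {53} = {(ξ,53), (σ,53)}
  {ξ, ρ} × {54} = {(ξ,54), (ρ,54)}
  {ξ, σ} × {54} = {(ξ,54), (σ,54)}
  {ρ} × {52, 53} = {(ρ,52), (ρ,53)}
  {ρ} × {52, 54} = {(ρ,52), (ρ,54)}
  {ρ} × {53, 54} = {(ρ,53), (ρ,54)}
  {ξ} × {52, 53, 54} = {(ξ,52), (ξ,53), (ξ,54)}
  {ξ, ρ, σ} × {52} = {(ξ,52), (ρ,52), (σ,52)}
  {ξ, ρ, σ} × {53} = {(ξ,53), (ρ,53), (σ,53)}
  {ξ, ρ, σ} × {54} = {(ξ,54), (ρ,54), (σ,54)}
  {ρ} × {52, 53, 54} = {(ρ,52), (ρ,53), (ρ,54)}
  {ξ, ρ} × {52, 53} = {(ξ,52), (ξ,53), (ρ,52), (ρ,53)}
  {ξ, σ} × {52, 53} = {(ξ,52), (ξ,53), (σ,52), (σ,53)}
  {ξ, ρ} × {52, 54} = {(ξ,52), (ξ,54), (ρ,52), (ρ,54)}
  {ξ, σ} × {52, 54} = {(ξ,52), (ξ,54), (σ,52), (σ,54)}
  {ξ, ρ} × {53, 54} = {(ξ,53), (ξ,54), (ρ,53), (ρ,54)}
  {ξ, σ} × {53, 54} = {(ξ,53), (ξ,54), (σ,53), (σ,54)}
  {ξ, ρ} × {52, 53, 54} = {(ξ,52), (ξ,53), (ξ,54), (ρ,52), (ρ,53), (ρ,54)}
  {ξ, σ} × {52, 53, 54} = {(ξ,52), (ξ,53), (ξ,54), (σ,52), (σ,53), (σ,54)}
  {ξ, ρ, σ} × {52, 53} = {(ξ,52), (ξ,53), (ρ,52), (ρ,53), (σ,52), (σ,53)}
  {ξ, ρ, σ} × {52, 54} = {(ξ,52), (ξ,54), (ρ,52), (ρ,54), (σ,52), (σ,54)}
  {ξ, ρ, σ} × {53, 54} = {(ξ,53), (ξ,54), (ρ,53), (ρ,54), (σ,53), (σ,54)}
  {ξ, ρ, σ} × {52, 53, 54} = {(ξ,52), (ξ,53), (ξ,54), (ρ,52), (ρ,53), (ρ,54), (σ,52), (σ,53), (σ,54)}
These 36 distinct sets form the basis B.
Close under arbitrary unions to get τ_{X×Y}; counting gives |τ_{X×Y}| = 216.


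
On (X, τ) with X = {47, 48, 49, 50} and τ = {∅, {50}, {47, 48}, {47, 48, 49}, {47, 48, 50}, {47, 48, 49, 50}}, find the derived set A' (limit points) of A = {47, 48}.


A' = {47, 48, 49}

For each x ∈ X, list the open sets U ∈ τ with x ∈ U, then check whether U ∩ (A ∖ {x}) ≠ ∅ for every such U.
  x = 47: opens ∋ x are {47, 48}, {47, 48, 49}, {47, 48, 50}, {47, 48, 49, 50}; each meets A ∖ {47}, so x IS a limit point.
  x = 48: opens ∋ x are {47, 48}, {47, 48, 49}, {47, 48, 50}, {47, 48, 49, 50}; each meets A ∖ {48}, so x IS a limit point.
  x = 49: opens ∋ x are {47, 48, 49}, {47, 48, 49, 50}; each meets A ∖ {49}, so x IS a limit point.
  x = 50: open {50} ∋ x has {50} ∩ (A ∖ {50}) = ∅, so x is NOT a limit point.
Collecting: A' = {47, 48, 49}.


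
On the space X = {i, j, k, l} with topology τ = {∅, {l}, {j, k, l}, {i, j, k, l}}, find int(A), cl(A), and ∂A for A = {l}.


int(A) = {l}, cl(A) = {i, j, k, l}, ∂A = {i, j, k}.

Closed sets in (X, τ) are complements of opens:
  closed(X, τ) = {∅, {i}, {i, j, k}, {i, j, k, l}}.
int(A) = ⋃ {U ∈ τ : U ⊆ A}. Opens contained in A: ∅, {l}.
Taking the union of these: int(A) = {l}.
cl(A) = ⋂ {C closed : A ⊆ C}. Closed sets containing A: {i, j, k, l}.
Intersecting these: cl(A) = {i, j, k, l}.
∂A = cl(A) ∖ int(A) = {i, j, k, l} ∖ {l} = {i, j, k}.


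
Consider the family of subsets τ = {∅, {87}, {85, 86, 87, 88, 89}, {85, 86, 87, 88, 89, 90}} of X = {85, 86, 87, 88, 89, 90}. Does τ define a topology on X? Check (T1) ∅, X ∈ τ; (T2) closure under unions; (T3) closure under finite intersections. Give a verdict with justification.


τ IS a topology on X.

Axiom (T1): ∅ ∈ τ? Yes; X ∈ τ? Yes.
Axiom (T2/T3): check pairwise unions and intersections of members of τ.
All pairwise intersections and unions checked — each lies in τ. Therefore τ satisfies (T1), (T2), (T3): it IS a topology on X.


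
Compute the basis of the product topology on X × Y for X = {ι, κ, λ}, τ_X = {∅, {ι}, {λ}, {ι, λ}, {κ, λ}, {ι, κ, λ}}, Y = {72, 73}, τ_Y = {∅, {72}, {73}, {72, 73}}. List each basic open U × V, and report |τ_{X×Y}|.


Basis B = {∅ × ∅, {ι} × {72}, {ι} × {73}, {λ} × {72}, {λ} × {73}, {ι} × {72, 73}, {ι, λ} × {72}, {ι, λ} × {73}, {κ, λ} × {72}, {κ, λ} × {73}, {λ} × {72, 73}, {ι, κ, λ} × {72}, {ι, κ, λ} × {73}, {ι, λ} × {72, 73}, {κ, λ} × {72, 73}, {ι, κ, λ} × {72, 73}}; |τ_{X×Y}| = 36.

Enumerate products U × V with U ∈ τ_X, V ∈ τ_Y (deduplicated):
  ∅ × ∅ = {} (∅)
  {ι} × {72} = {(ι,72)}
  {ι} × {73} = {(ι,73)}
  {λ} × {72} = {(λ,72)}
  {λ} × {73} = {(λ,73)}
  {ι} × {72, 73} = {(ι,72), (ι,73)}
  {ι, λ} × {72} = {(ι,72), (λ,72)}
  {ι, λ} × {73} = {(ι,73), (λ,73)}
  {κ, λ} × {72} = {(κ,72), (λ,72)}
  {κ, λ} × {73} = {(κ,73), (λ,73)}
  {λ} × {72, 73} = {(λ,72), (λ,73)}
  {ι, κ, λ} × {72} = {(ι,72), (κ,72), (λ,72)}
  {ι, κ, λ} × {73} = {(ι,73), (κ,73), (λ,73)}
  {ι, λ} × {72, 73} = {(ι,72), (ι,73), (λ,72), (λ,73)}
  {κ, λ} × {72, 73} = {(κ,72), (κ,73), (λ,72), (λ,73)}
  {ι, κ, λ} × {72, 73} = {(ι,72), (ι,73), (κ,72), (κ,73), (λ,72), (λ,73)}
These 16 distinct sets form the basis B.
Close under arbitrary unions to get τ_{X×Y}; counting gives |τ_{X×Y}| = 36.


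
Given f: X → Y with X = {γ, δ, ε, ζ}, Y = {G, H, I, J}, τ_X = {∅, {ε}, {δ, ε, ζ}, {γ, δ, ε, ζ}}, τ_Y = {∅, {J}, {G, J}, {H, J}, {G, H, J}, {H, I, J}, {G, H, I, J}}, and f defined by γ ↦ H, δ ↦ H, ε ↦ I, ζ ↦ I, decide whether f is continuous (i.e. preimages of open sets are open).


f is NOT continuous.

Compute f^{-1}(U) for each U ∈ τ_Y:
  U = ∅: f^{-1}(U) = ∅ ∈ τ_X ✓.
  U = {J}: f^{-1}(U) = ∅ ∈ τ_X ✓.
  U = {G, J}: f^{-1}(U) = ∅ ∈ τ_X ✓.
  U = {H, J}: f^{-1}(U) = {γ, δ} ∉ τ_X ✗.
  U = {G, H, J}: f^{-1}(U) = {γ, δ} ∉ τ_X ✗.
  U = {H, I, J}: f^{-1}(U) = {γ, δ, ε, ζ} ∈ τ_X ✓.
  U = {G, H, I, J}: f^{-1}(U) = {γ, δ, ε, ζ} ∈ τ_X ✓.
Found U = {H, J} with f^{-1}(U) = {γ, δ} not in τ_X. Therefore f is NOT continuous.


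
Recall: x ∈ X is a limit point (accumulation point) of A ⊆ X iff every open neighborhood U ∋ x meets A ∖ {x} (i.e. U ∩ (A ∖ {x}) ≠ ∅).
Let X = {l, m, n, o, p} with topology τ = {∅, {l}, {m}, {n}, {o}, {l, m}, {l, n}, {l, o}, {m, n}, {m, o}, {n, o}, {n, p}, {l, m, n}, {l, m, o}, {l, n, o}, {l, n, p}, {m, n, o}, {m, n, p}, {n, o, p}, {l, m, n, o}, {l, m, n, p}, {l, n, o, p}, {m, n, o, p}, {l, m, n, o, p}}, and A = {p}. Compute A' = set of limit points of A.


A' = ∅

For each x ∈ X, list the open sets U ∈ τ with x ∈ U, then check whether U ∩ (A ∖ {x}) ≠ ∅ for every such U.
  x = l: open {l} ∋ x has {l} ∩ (A ∖ {l}) = ∅, so x is NOT a limit point.
  x = m: open {m} ∋ x has {m} ∩ (A ∖ {m}) = ∅, so x is NOT a limit point.
  x = n: open {n} ∋ x has {n} ∩ (A ∖ {n}) = ∅, so x is NOT a limit point.
  x = o: open {o} ∋ x has {o} ∩ (A ∖ {o}) = ∅, so x is NOT a limit point.
  x = p: open {n, p} ∋ x has {n, p} ∩ (A ∖ {p}) = ∅, so x is NOT a limit point.
Collecting: A' = ∅.


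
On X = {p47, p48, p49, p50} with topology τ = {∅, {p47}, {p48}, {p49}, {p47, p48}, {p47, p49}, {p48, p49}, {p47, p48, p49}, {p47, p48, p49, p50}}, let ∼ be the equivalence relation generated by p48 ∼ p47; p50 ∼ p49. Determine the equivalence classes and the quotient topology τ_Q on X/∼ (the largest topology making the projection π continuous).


X/∼ = {[p47=p48], [p49=p50]}; |τ_Q| = 3.

Equivalence classes: [p47=p48], [p49=p50].
Quotient map π: X → X/∼ sends p47 ↦ [p47=p48], p48 ↦ [p47=p48], p49 ↦ [p49=p50], p50 ↦ [p49=p50].
For each subset V ⊆ X/∼, compute π^{-1}(V) ⊆ X and check whether π^{-1}(V) ∈ τ. V is open in τ_Q iff π^{-1}(V) ∈ τ.
  V = {}: π^{-1}(V) = ∅ ∈ τ ✓.
  V = {[p47=p48]}: π^{-1}(V) = {p47, p48} ∈ τ ✓.
  V = {[p49=p50]}: π^{-1}(V) = {p49, p50} ∉ τ ✗.
  V = {[p47=p48], [p49=p50]}: π^{-1}(V) = {p47, p48, p49, p50} ∈ τ ✓.
Open sets in the quotient: τ_Q = {{}, {[p47=p48]}, {[p47=p48], [p49=p50]}} (3 elements).


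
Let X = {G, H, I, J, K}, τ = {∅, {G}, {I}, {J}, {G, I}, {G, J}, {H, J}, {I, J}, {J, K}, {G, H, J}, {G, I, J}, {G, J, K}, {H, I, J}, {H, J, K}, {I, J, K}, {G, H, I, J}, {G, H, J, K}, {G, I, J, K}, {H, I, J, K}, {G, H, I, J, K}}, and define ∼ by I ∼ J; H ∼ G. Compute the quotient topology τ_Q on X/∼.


X/∼ = {[G=H], [I=J], [K]}; |τ_Q| = 5.

Equivalence classes: [G=H], [I=J], [K].
Quotient map π: X → X/∼ sends G ↦ [G=H], H ↦ [G=H], I ↦ [I=J], J ↦ [I=J], K ↦ [K].
For each subset V ⊆ X/∼, compute π^{-1}(V) ⊆ X and check whether π^{-1}(V) ∈ τ. V is open in τ_Q iff π^{-1}(V) ∈ τ.
  V = {}: π^{-1}(V) = ∅ ∈ τ ✓.
  V = {[G=H]}: π^{-1}(V) = {G, H} ∉ τ ✗.
  V = {[I=J]}: π^{-1}(V) = {I, J} ∈ τ ✓.
  V = {[G=H], [I=J]}: π^{-1}(V) = {G, H, I, J} ∈ τ ✓.
  V = {[K]}: π^{-1}(V) = {K} ∉ τ ✗.
  V = {[G=H], [K]}: π^{-1}(V) = {G, H, K} ∉ τ ✗.
  V = {[I=J], [K]}: π^{-1}(V) = {I, J, K} ∈ τ ✓.
  V = {[G=H], [I=J], [K]}: π^{-1}(V) = {G, H, I, J, K} ∈ τ ✓.
Open sets in the quotient: τ_Q = {{}, {[I=J]}, {[G=H], [I=J]}, {[I=J], [K]}, {[G=H], [I=J], [K]}} (5 elements).


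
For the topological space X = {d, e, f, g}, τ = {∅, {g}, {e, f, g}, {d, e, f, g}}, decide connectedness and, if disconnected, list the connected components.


(X, τ) is connected.

Find clopen sets (U ∈ τ with X ∖ U ∈ τ):
  U = ∅, X ∖ U = {d, e, f, g} — both open, so U is clopen.
  U = {d, e, f, g}, X ∖ U = ∅ — both open, so U is clopen.
Only trivial clopens (∅ and X) exist, so (X, τ) is connected.
Compute connected components by grouping points that agree on all clopens:
  component: {d, e, f, g}


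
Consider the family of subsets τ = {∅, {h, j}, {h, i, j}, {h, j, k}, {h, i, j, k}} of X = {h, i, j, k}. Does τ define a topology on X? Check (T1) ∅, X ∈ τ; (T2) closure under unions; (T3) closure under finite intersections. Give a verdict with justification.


τ IS a topology on X.

Axiom (T1): ∅ ∈ τ? Yes; X ∈ τ? Yes.
Axiom (T2/T3): check pairwise unions and intersections of members of τ.
All pairwise intersections and unions checked — each lies in τ. Therefore τ satisfies (T1), (T2), (T3): it IS a topology on X.


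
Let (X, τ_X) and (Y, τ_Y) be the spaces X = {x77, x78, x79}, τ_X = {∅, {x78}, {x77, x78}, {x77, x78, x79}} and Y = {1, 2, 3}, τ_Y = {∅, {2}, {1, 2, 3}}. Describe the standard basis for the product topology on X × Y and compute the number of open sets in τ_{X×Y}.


Basis B = {∅ × ∅, {x78} × {2}, {x77, x78} × {2}, {x77, x78, x79} × {2}, {x78} × {1, 2, 3}, {x77, x78} × {1, 2, 3}, {x77, x78, x79} × {1, 2, 3}}; |τ_{X×Y}| = 10.

Enumerate products U × V with U ∈ τ_X, V ∈ τ_Y (deduplicated):
  ∅ × ∅ = {} (∅)
  {x78} × {2} = {(x78,2)}
  {x77, x78} × {2} = {(x77,2), (x78,2)}
  {x77, x78, x79} × {2} = {(x77,2), (x78,2), (x79,2)}
  {x78} × {1, 2, 3} = {(x78,1), (x78,2), (x78,3)}
  {x77, x78} × {1, 2, 3} = {(x77,1), (x77,2), (x77,3), (x78,1), (x78,2), (x78,3)}
  {x77, x78, x79} × {1, 2, 3} = {(x77,1), (x77,2), (x77,3), (x78,1), (x78,2), (x78,3), (x79,1), (x79,2), (x79,3)}
These 7 distinct sets form the basis B.
Close under arbitrary unions to get τ_{X×Y}; counting gives |τ_{X×Y}| = 10.


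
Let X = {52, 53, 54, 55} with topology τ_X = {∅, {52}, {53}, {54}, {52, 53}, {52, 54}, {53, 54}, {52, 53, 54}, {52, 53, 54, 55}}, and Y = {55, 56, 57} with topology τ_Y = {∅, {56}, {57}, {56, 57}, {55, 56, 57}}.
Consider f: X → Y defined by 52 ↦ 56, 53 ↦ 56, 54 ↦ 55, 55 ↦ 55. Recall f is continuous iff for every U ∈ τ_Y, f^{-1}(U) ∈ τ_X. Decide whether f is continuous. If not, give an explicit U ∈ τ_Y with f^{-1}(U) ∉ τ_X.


f IS continuous.

Compute f^{-1}(U) for each U ∈ τ_Y:
  U = ∅: f^{-1}(U) = ∅ ∈ τ_X ✓.
  U = {56}: f^{-1}(U) = {52, 53} ∈ τ_X ✓.
  U = {57}: f^{-1}(U) = ∅ ∈ τ_X ✓.
  U = {56, 57}: f^{-1}(U) = {52, 53} ∈ τ_X ✓.
  U = {55, 56, 57}: f^{-1}(U) = {52, 53, 54, 55} ∈ τ_X ✓.
Every preimage lies in τ_X, so f IS continuous.


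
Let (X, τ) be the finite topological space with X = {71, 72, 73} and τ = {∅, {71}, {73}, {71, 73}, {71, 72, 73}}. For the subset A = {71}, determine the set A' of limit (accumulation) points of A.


A' = {72}

For each x ∈ X, list the open sets U ∈ τ with x ∈ U, then check whether U ∩ (A ∖ {x}) ≠ ∅ for every such U.
  x = 71: open {71} ∋ x has {71} ∩ (A ∖ {71}) = ∅, so x is NOT a limit point.
  x = 72: opens ∋ x are {71, 72, 73}; each meets A ∖ {72}, so x IS a limit point.
  x = 73: open {73} ∋ x has {73} ∩ (A ∖ {73}) = ∅, so x is NOT a limit point.
Collecting: A' = {72}.


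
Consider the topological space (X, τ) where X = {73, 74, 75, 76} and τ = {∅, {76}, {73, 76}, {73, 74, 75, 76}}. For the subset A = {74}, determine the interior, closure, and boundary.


int(A) = ∅, cl(A) = {74, 75}, ∂A = {74, 75}.

Closed sets in (X, τ) are complements of opens:
  closed(X, τ) = {∅, {74, 75}, {73, 74, 75}, {73, 74, 75, 76}}.
int(A) = ⋃ {U ∈ τ : U ⊆ A}. Opens contained in A: ∅.
Taking the union of these: int(A) = ∅.
cl(A) = ⋂ {C closed : A ⊆ C}. Closed sets containing A: {74, 75}, {73, 74, 75}, {73, 74, 75, 76}.
Intersecting these: cl(A) = {74, 75}.
∂A = cl(A) ∖ int(A) = {74, 75} ∖ ∅ = {74, 75}.


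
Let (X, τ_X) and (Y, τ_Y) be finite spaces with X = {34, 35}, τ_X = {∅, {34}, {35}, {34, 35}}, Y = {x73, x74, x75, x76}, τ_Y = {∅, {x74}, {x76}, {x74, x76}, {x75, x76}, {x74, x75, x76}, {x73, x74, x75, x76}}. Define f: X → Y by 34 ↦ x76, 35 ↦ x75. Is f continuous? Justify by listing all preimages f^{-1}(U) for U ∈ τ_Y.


f IS continuous.

Compute f^{-1}(U) for each U ∈ τ_Y:
  U = ∅: f^{-1}(U) = ∅ ∈ τ_X ✓.
  U = {x74}: f^{-1}(U) = ∅ ∈ τ_X ✓.
  U = {x76}: f^{-1}(U) = {34} ∈ τ_X ✓.
  U = {x74, x76}: f^{-1}(U) = {34} ∈ τ_X ✓.
  U = {x75, x76}: f^{-1}(U) = {34, 35} ∈ τ_X ✓.
  U = {x74, x75, x76}: f^{-1}(U) = {34, 35} ∈ τ_X ✓.
  U = {x73, x74, x75, x76}: f^{-1}(U) = {34, 35} ∈ τ_X ✓.
Every preimage lies in τ_X, so f IS continuous.


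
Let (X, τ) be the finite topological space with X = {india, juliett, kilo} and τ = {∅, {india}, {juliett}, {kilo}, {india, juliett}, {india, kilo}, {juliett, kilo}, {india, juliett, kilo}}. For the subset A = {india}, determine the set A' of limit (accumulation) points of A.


A' = ∅

For each x ∈ X, list the open sets U ∈ τ with x ∈ U, then check whether U ∩ (A ∖ {x}) ≠ ∅ for every such U.
  x = india: open {india} ∋ x has {india} ∩ (A ∖ {india}) = ∅, so x is NOT a limit point.
  x = juliett: open {juliett} ∋ x has {juliett} ∩ (A ∖ {juliett}) = ∅, so x is NOT a limit point.
  x = kilo: open {kilo} ∋ x has {kilo} ∩ (A ∖ {kilo}) = ∅, so x is NOT a limit point.
Collecting: A' = ∅.


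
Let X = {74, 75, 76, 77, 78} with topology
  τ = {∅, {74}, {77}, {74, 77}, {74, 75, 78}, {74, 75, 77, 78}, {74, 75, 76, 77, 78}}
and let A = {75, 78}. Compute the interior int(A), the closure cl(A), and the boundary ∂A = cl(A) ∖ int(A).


int(A) = ∅, cl(A) = {75, 76, 78}, ∂A = {75, 76, 78}.

Closed sets in (X, τ) are complements of opens:
  closed(X, τ) = {∅, {76}, {76, 77}, {75, 76, 78}, {74, 75, 76, 78}, {75, 76, 77, 78}, {74, 75, 76, 77, 78}}.
int(A) = ⋃ {U ∈ τ : U ⊆ A}. Opens contained in A: ∅.
Taking the union of these: int(A) = ∅.
cl(A) = ⋂ {C closed : A ⊆ C}. Closed sets containing A: {75, 76, 78}, {74, 75, 76, 78}, {75, 76, 77, 78}, {74, 75, 76, 77, 78}.
Intersecting these: cl(A) = {75, 76, 78}.
∂A = cl(A) ∖ int(A) = {75, 76, 78} ∖ ∅ = {75, 76, 78}.


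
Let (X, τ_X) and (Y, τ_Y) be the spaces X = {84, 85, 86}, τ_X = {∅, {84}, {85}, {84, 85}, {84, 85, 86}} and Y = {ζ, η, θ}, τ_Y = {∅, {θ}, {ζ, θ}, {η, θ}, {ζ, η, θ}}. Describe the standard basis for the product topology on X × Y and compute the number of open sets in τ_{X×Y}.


Basis B = {∅ × ∅, {84} × {θ}, {85} × {θ}, {84} × {ζ, θ}, {84} × {η, θ}, {84, 85} × {θ}, {85} × {ζ, θ}, {85} × {η, θ}, {84} × {ζ, η, θ}, {84, 85, 86} × {θ}, {85} × {ζ, η, θ}, {84, 85} × {ζ, θ}, {84, 85} × {η, θ}, {84, 85} × {ζ, η, θ}, {84, 85, 86} × {ζ, θ}, {84, 85, 86} × {η, θ}, {84, 85, 86} × {ζ, η, θ}}; |τ_{X×Y}| = 50.

Enumerate products U × V with U ∈ τ_X, V ∈ τ_Y (deduplicated):
  ∅ × ∅ = {} (∅)
  {84} × {θ} = {(84,θ)}
  {85} × {θ} = {(85,θ)}
  {84} × {ζ, θ} = {(84,ζ), (84,θ)}
  {84} × {η, θ} = {(84,η), (84,θ)}
  {84, 85} × {θ} = {(84,θ), (85,θ)}
  {85} × {ζ, θ} = {(85,ζ), (85,θ)}
  {85} × {η, θ} = {(85,η), (85,θ)}
  {84} × {ζ, η, θ} = {(84,ζ), (84,η), (84,θ)}
  {84, 85, 86} × {θ} = {(84,θ), (85,θ), (86,θ)}
  {85} × {ζ, η, θ} = {(85,ζ), (85,η), (85,θ)}
  {84, 85} × {ζ, θ} = {(84,ζ), (84,θ), (85,ζ), (85,θ)}
  {84, 85} × {η, θ} = {(84,η), (84,θ), (85,η), (85,θ)}
  {84, 85} × {ζ, η, θ} = {(84,ζ), (84,η), (84,θ), (85,ζ), (85,η), (85,θ)}
  {84, 85, 86} × {ζ, θ} = {(84,ζ), (84,θ), (85,ζ), (85,θ), (86,ζ), (86,θ)}
  {84, 85, 86} × {η, θ} = {(84,η), (84,θ), (85,η), (85,θ), (86,η), (86,θ)}
  {84, 85, 86} × {ζ, η, θ} = {(84,ζ), (84,η), (84,θ), (85,ζ), (85,η), (85,θ), (86,ζ), (86,η), (86,θ)}
These 17 distinct sets form the basis B.
Close under arbitrary unions to get τ_{X×Y}; counting gives |τ_{X×Y}| = 50.


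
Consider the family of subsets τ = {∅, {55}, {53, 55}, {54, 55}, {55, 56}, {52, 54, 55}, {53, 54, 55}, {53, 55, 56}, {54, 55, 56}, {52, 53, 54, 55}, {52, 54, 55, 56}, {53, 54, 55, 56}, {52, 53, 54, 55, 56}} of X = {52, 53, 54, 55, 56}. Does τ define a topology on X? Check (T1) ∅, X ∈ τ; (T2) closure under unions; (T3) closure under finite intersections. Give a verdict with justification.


τ IS a topology on X.

Axiom (T1): ∅ ∈ τ? Yes; X ∈ τ? Yes.
Axiom (T2/T3): check pairwise unions and intersections of members of τ.
All pairwise intersections and unions checked — each lies in τ. Therefore τ satisfies (T1), (T2), (T3): it IS a topology on X.


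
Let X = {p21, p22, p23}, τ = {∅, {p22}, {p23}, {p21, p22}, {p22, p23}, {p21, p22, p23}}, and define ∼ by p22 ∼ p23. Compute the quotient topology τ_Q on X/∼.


X/∼ = {[p21], [p22=p23]}; |τ_Q| = 3.

Equivalence classes: [p21], [p22=p23].
Quotient map π: X → X/∼ sends p21 ↦ [p21], p22 ↦ [p22=p23], p23 ↦ [p22=p23].
For each subset V ⊆ X/∼, compute π^{-1}(V) ⊆ X and check whether π^{-1}(V) ∈ τ. V is open in τ_Q iff π^{-1}(V) ∈ τ.
  V = {}: π^{-1}(V) = ∅ ∈ τ ✓.
  V = {[p21]}: π^{-1}(V) = {p21} ∉ τ ✗.
  V = {[p22=p23]}: π^{-1}(V) = {p22, p23} ∈ τ ✓.
  V = {[p21], [p22=p23]}: π^{-1}(V) = {p21, p22, p23} ∈ τ ✓.
Open sets in the quotient: τ_Q = {{}, {[p22=p23]}, {[p21], [p22=p23]}} (3 elements).


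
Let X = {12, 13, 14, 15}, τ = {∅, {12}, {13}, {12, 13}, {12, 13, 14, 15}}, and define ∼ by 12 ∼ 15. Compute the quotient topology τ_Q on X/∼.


X/∼ = {[12=15], [13], [14]}; |τ_Q| = 3.

Equivalence classes: [12=15], [13], [14].
Quotient map π: X → X/∼ sends 12 ↦ [12=15], 13 ↦ [13], 14 ↦ [14], 15 ↦ [12=15].
For each subset V ⊆ X/∼, compute π^{-1}(V) ⊆ X and check whether π^{-1}(V) ∈ τ. V is open in τ_Q iff π^{-1}(V) ∈ τ.
  V = {}: π^{-1}(V) = ∅ ∈ τ ✓.
  V = {[12=15]}: π^{-1}(V) = {12, 15} ∉ τ ✗.
  V = {[13]}: π^{-1}(V) = {13} ∈ τ ✓.
  V = {[12=15], [13]}: π^{-1}(V) = {12, 13, 15} ∉ τ ✗.
  V = {[14]}: π^{-1}(V) = {14} ∉ τ ✗.
  V = {[12=15], [14]}: π^{-1}(V) = {12, 14, 15} ∉ τ ✗.
  V = {[13], [14]}: π^{-1}(V) = {13, 14} ∉ τ ✗.
  V = {[12=15], [13], [14]}: π^{-1}(V) = {12, 13, 14, 15} ∈ τ ✓.
Open sets in the quotient: τ_Q = {{}, {[13]}, {[12=15], [13], [14]}} (3 elements).


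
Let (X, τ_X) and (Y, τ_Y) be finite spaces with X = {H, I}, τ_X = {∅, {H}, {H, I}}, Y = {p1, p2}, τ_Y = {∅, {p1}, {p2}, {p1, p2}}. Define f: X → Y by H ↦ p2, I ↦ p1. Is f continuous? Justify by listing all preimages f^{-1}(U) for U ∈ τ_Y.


f is NOT continuous.

Compute f^{-1}(U) for each U ∈ τ_Y:
  U = ∅: f^{-1}(U) = ∅ ∈ τ_X ✓.
  U = {p1}: f^{-1}(U) = {I} ∉ τ_X ✗.
  U = {p2}: f^{-1}(U) = {H} ∈ τ_X ✓.
  U = {p1, p2}: f^{-1}(U) = {H, I} ∈ τ_X ✓.
Found U = {p1} with f^{-1}(U) = {I} not in τ_X. Therefore f is NOT continuous.


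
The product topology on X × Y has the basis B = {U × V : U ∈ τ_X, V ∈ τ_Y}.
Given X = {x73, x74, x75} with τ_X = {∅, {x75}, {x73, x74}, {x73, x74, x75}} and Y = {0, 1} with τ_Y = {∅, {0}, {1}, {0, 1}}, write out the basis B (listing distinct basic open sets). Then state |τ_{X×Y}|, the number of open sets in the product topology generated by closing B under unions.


Basis B = {∅ × ∅, {x75} × {0}, {x75} × {1}, {x73, x74} × {0}, {x73, x74} × {1}, {x75} × {0, 1}, {x73, x74, x75} × {0}, {x73, x74, x75} × {1}, {x73, x74} × {0, 1}, {x73, x74, x75} × {0, 1}}; |τ_{X×Y}| = 16.

Enumerate products U × V with U ∈ τ_X, V ∈ τ_Y (deduplicated):
  ∅ × ∅ = {} (∅)
  {x75} × {0} = {(x75,0)}
  {x75} × {1} = {(x75,1)}
  {x73, x74} × {0} = {(x73,0), (x74,0)}
  {x73, x74} × {1} = {(x73,1), (x74,1)}
  {x75} × {0, 1} = {(x75,0), (x75,1)}
  {x73, x74, x75} × {0} = {(x73,0), (x74,0), (x75,0)}
  {x73, x74, x75} × {1} = {(x73,1), (x74,1), (x75,1)}
  {x73, x74} × {0, 1} = {(x73,0), (x73,1), (x74,0), (x74,1)}
  {x73, x74, x75} × {0, 1} = {(x73,0), (x73,1), (x74,0), (x74,1), (x75,0), (x75,1)}
These 10 distinct sets form the basis B.
Close under arbitrary unions to get τ_{X×Y}; counting gives |τ_{X×Y}| = 16.


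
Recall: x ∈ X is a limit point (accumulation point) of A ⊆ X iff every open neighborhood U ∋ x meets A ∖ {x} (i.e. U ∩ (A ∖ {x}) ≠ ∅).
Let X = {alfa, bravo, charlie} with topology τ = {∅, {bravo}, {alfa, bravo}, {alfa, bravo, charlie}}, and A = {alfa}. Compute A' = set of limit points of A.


A' = {charlie}

For each x ∈ X, list the open sets U ∈ τ with x ∈ U, then check whether U ∩ (A ∖ {x}) ≠ ∅ for every such U.
  x = alfa: open {alfa, bravo} ∋ x has {alfa, bravo} ∩ (A ∖ {alfa}) = ∅, so x is NOT a limit point.
  x = bravo: open {bravo} ∋ x has {bravo} ∩ (A ∖ {bravo}) = ∅, so x is NOT a limit point.
  x = charlie: opens ∋ x are {alfa, bravo, charlie}; each meets A ∖ {charlie}, so x IS a limit point.
Collecting: A' = {charlie}.


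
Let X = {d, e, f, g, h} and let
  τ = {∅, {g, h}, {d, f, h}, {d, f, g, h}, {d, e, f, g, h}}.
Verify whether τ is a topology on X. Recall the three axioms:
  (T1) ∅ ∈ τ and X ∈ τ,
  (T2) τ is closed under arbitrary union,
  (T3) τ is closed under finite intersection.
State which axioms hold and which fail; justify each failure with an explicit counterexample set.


τ is NOT a topology on X.

Axiom (T1): ∅ ∈ τ? Yes; X ∈ τ? Yes.
Axiom (T2/T3): check pairwise unions and intersections of members of τ.
Counterexample for (T3): {g, h} ∩ {d, f, h} = {h} ∉ τ. Therefore τ is NOT a topology.


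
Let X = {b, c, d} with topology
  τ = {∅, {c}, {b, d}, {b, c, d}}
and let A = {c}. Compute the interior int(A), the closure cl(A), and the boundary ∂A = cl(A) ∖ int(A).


int(A) = {c}, cl(A) = {c}, ∂A = ∅.

Closed sets in (X, τ) are complements of opens:
  closed(X, τ) = {∅, {c}, {b, d}, {b, c, d}}.
int(A) = ⋃ {U ∈ τ : U ⊆ A}. Opens contained in A: ∅, {c}.
Taking the union of these: int(A) = {c}.
cl(A) = ⋂ {C closed : A ⊆ C}. Closed sets containing A: {c}, {b, c, d}.
Intersecting these: cl(A) = {c}.
∂A = cl(A) ∖ int(A) = {c} ∖ {c} = ∅.


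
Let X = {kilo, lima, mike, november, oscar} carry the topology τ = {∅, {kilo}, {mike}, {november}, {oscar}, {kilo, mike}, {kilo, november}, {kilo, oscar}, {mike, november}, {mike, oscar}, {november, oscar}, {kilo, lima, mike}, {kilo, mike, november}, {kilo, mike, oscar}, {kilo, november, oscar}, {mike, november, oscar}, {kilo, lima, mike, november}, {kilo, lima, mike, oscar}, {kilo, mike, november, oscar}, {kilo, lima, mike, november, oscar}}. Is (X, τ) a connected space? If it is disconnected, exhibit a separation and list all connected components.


(X, τ) is disconnected; components = [{november}, {oscar}, {kilo, lima, mike}].

Find clopen sets (U ∈ τ with X ∖ U ∈ τ):
  U = ∅, X ∖ U = {kilo, lima, mike, november, oscar} — both open, so U is clopen.
  U = {november}, X ∖ U = {kilo, lima, mike, oscar} — both open, so U is clopen.
  U = {oscar}, X ∖ U = {kilo, lima, mike, november} — both open, so U is clopen.
  U = {november, oscar}, X ∖ U = {kilo, lima, mike} — both open, so U is clopen.
  U = {kilo, lima, mike}, X ∖ U = {november, oscar} — both open, so U is clopen.
  U = {kilo, lima, mike, november}, X ∖ U = {oscar} — both open, so U is clopen.
  U = {kilo, lima, mike, oscar}, X ∖ U = {november} — both open, so U is clopen.
  U = {kilo, lima, mike, november, oscar}, X ∖ U = ∅ — both open, so U is clopen.
Nontrivial clopen(s) exist: e.g. {kilo, lima, mike}. So (X, τ) is disconnected.
Compute connected components by grouping points that agree on all clopens:
  component: {november}
  component: {oscar}
  component: {kilo, lima, mike}


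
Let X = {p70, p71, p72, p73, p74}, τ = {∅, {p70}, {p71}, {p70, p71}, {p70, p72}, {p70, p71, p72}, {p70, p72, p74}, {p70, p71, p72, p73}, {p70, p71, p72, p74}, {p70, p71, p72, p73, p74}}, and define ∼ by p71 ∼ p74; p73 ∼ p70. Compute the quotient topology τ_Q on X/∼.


X/∼ = {[p70=p73], [p71=p74], [p72]}; |τ_Q| = 2.

Equivalence classes: [p70=p73], [p71=p74], [p72].
Quotient map π: X → X/∼ sends p70 ↦ [p70=p73], p71 ↦ [p71=p74], p72 ↦ [p72], p73 ↦ [p70=p73], p74 ↦ [p71=p74].
For each subset V ⊆ X/∼, compute π^{-1}(V) ⊆ X and check whether π^{-1}(V) ∈ τ. V is open in τ_Q iff π^{-1}(V) ∈ τ.
  V = {}: π^{-1}(V) = ∅ ∈ τ ✓.
  V = {[p70=p73]}: π^{-1}(V) = {p70, p73} ∉ τ ✗.
  V = {[p71=p74]}: π^{-1}(V) = {p71, p74} ∉ τ ✗.
  V = {[p70=p73], [p71=p74]}: π^{-1}(V) = {p70, p71, p73, p74} ∉ τ ✗.
  V = {[p72]}: π^{-1}(V) = {p72} ∉ τ ✗.
  V = {[p70=p73], [p72]}: π^{-1}(V) = {p70, p72, p73} ∉ τ ✗.
  V = {[p71=p74], [p72]}: π^{-1}(V) = {p71, p72, p74} ∉ τ ✗.
  V = {[p70=p73], [p71=p74], [p72]}: π^{-1}(V) = {p70, p71, p72, p73, p74} ∈ τ ✓.
Open sets in the quotient: τ_Q = {{}, {[p70=p73], [p71=p74], [p72]}} (2 elements).


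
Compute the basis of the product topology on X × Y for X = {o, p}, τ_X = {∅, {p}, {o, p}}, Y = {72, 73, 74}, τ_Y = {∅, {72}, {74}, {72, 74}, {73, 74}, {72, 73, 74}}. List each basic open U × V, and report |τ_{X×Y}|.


Basis B = {∅ × ∅, {p} × {72}, {p} × {74}, {o, p} × {72}, {o, p} × {74}, {p} × {72, 74}, {p} × {73, 74}, {p} × {72, 73, 74}, {o, p} × {72, 74}, {o, p} × {73, 74}, {o, p} × {72, 73, 74}}; |τ_{X×Y}| = 18.

Enumerate products U × V with U ∈ τ_X, V ∈ τ_Y (deduplicated):
  ∅ × ∅ = {} (∅)
  {p} × {72} = {(p,72)}
  {p} × {74} = {(p,74)}
  {o, p} × {72} = {(o,72), (p,72)}
  {o, p} × {74} = {(o,74), (p,74)}
  {p} × {72, 74} = {(p,72), (p,74)}
  {p} × {73, 74} = {(p,73), (p,74)}
  {p} × {72, 73, 74} = {(p,72), (p,73), (p,74)}
  {o, p} × {72, 74} = {(o,72), (o,74), (p,72), (p,74)}
  {o, p} × {73, 74} = {(o,73), (o,74), (p,73), (p,74)}
  {o, p} × {72, 73, 74} = {(o,72), (o,73), (o,74), (p,72), (p,73), (p,74)}
These 11 distinct sets form the basis B.
Close under arbitrary unions to get τ_{X×Y}; counting gives |τ_{X×Y}| = 18.


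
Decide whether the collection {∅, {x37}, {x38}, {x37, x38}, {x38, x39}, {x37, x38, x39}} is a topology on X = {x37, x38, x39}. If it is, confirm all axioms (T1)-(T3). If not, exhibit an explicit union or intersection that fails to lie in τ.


τ IS a topology on X.

Axiom (T1): ∅ ∈ τ? Yes; X ∈ τ? Yes.
Axiom (T2/T3): check pairwise unions and intersections of members of τ.
All pairwise intersections and unions checked — each lies in τ. Therefore τ satisfies (T1), (T2), (T3): it IS a topology on X.


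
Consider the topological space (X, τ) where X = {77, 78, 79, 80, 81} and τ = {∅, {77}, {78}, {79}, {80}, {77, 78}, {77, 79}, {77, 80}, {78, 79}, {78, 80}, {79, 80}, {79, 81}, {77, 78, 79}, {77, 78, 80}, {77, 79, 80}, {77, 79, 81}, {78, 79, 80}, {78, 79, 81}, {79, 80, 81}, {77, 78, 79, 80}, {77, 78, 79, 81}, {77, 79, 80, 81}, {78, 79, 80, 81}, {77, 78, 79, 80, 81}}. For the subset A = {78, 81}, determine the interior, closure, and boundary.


int(A) = {78}, cl(A) = {78, 81}, ∂A = {81}.

Closed sets in (X, τ) are complements of opens:
  closed(X, τ) = {∅, {77}, {78}, {80}, {81}, {77, 78}, {77, 80}, {77, 81}, {78, 80}, {78, 81}, {79, 81}, {80, 81}, {77, 78, 80}, {77, 78, 81}, {77, 79, 81}, {77, 80, 81}, {78, 79, 81}, {78, 80, 81}, {79, 80, 81}, {77, 78, 79, 81}, {77, 78, 80, 81}, {77, 79, 80, 81}, {78, 79, 80, 81}, {77, 78, 79, 80, 81}}.
int(A) = ⋃ {U ∈ τ : U ⊆ A}. Opens contained in A: ∅, {78}.
Taking the union of these: int(A) = {78}.
cl(A) = ⋂ {C closed : A ⊆ C}. Closed sets containing A: {78, 81}, {77, 78, 81}, {78, 79, 81}, {78, 80, 81}, {77, 78, 79, 81}, {77, 78, 80, 81}, {78, 79, 80, 81}, {77, 78, 79, 80, 81}.
Intersecting these: cl(A) = {78, 81}.
∂A = cl(A) ∖ int(A) = {78, 81} ∖ {78} = {81}.


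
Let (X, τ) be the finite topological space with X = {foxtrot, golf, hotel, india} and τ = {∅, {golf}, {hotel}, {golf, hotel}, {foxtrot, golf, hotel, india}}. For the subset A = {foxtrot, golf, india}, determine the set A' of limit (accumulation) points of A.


A' = {foxtrot, india}

For each x ∈ X, list the open sets U ∈ τ with x ∈ U, then check whether U ∩ (A ∖ {x}) ≠ ∅ for every such U.
  x = foxtrot: opens ∋ x are {foxtrot, golf, hotel, india}; each meets A ∖ {foxtrot}, so x IS a limit point.
  x = golf: open {golf} ∋ x has {golf} ∩ (A ∖ {golf}) = ∅, so x is NOT a limit point.
  x = hotel: open {hotel} ∋ x has {hotel} ∩ (A ∖ {hotel}) = ∅, so x is NOT a limit point.
  x = india: opens ∋ x are {foxtrot, golf, hotel, india}; each meets A ∖ {india}, so x IS a limit point.
Collecting: A' = {foxtrot, india}.


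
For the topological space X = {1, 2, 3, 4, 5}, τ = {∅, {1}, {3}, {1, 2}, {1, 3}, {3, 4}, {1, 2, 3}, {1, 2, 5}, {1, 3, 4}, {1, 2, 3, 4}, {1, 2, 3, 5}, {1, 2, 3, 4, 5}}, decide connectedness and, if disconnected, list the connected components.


(X, τ) is disconnected; components = [{3, 4}, {1, 2, 5}].

Find clopen sets (U ∈ τ with X ∖ U ∈ τ):
  U = ∅, X ∖ U = {1, 2, 3, 4, 5} — both open, so U is clopen.
  U = {3, 4}, X ∖ U = {1, 2, 5} — both open, so U is clopen.
  U = {1, 2, 5}, X ∖ U = {3, 4} — both open, so U is clopen.
  U = {1, 2, 3, 4, 5}, X ∖ U = ∅ — both open, so U is clopen.
Nontrivial clopen(s) exist: e.g. {3, 4}. So (X, τ) is disconnected.
Compute connected components by grouping points that agree on all clopens:
  component: {3, 4}
  component: {1, 2, 5}


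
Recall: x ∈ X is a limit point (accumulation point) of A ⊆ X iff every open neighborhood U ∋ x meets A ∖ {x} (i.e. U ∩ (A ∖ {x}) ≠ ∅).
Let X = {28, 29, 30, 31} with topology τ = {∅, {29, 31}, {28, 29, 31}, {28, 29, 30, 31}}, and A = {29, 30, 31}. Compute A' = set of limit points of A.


A' = {28, 29, 30, 31}

For each x ∈ X, list the open sets U ∈ τ with x ∈ U, then check whether U ∩ (A ∖ {x}) ≠ ∅ for every such U.
  x = 28: opens ∋ x are {28, 29, 31}, {28, 29, 30, 31}; each meets A ∖ {28}, so x IS a limit point.
  x = 29: opens ∋ x are {29, 31}, {28, 29, 31}, {28, 29, 30, 31}; each meets A ∖ {29}, so x IS a limit point.
  x = 30: opens ∋ x are {28, 29, 30, 31}; each meets A ∖ {30}, so x IS a limit point.
  x = 31: opens ∋ x are {29, 31}, {28, 29, 31}, {28, 29, 30, 31}; each meets A ∖ {31}, so x IS a limit point.
Collecting: A' = {28, 29, 30, 31}.


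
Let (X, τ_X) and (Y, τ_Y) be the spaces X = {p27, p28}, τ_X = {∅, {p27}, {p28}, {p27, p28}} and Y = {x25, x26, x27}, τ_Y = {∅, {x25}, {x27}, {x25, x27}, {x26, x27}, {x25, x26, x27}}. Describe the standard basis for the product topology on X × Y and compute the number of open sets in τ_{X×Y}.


Basis B = {∅ × ∅, {p27} × {x25}, {p27} × {x27}, {p28} × {x25}, {p28} × {x27}, {p27} × {x25, x27}, {p27, p28} × {x25}, {p27} × {x26, x27}, {p27, p28} × {x27}, {p28} × {x25, x27}, {p28} × {x26, x27}, {p27} × {x25, x26, x27}, {p28} × {x25, x26, x27}, {p27, p28} × {x25, x27}, {p27, p28} × {x26, x27}, {p27, p28} × {x25, x26, x27}}; |τ_{X×Y}| = 36.

Enumerate products U × V with U ∈ τ_X, V ∈ τ_Y (deduplicated):
  ∅ × ∅ = {} (∅)
  {p27} × {x25} = {(p27,x25)}
  {p27} × {x27} = {(p27,x27)}
  {p28} × {x25} = {(p28,x25)}
  {p28} × {x27} = {(p28,x27)}
  {p27} × {x25, x27} = {(p27,x25), (p27,x27)}
  {p27, p28} × {x25} = {(p27,x25), (p28,x25)}
  {p27} × {x26, x27} = {(p27,x26), (p27,x27)}
  {p27, p28} × {x27} = {(p27,x27), (p28,x27)}
  {p28} × {x25, x27} = {(p28,x25), (p28,x27)}
  {p28} × {x26, x27} = {(p28,x26), (p28,x27)}
  {p27} × {x25, x26, x27} = {(p27,x25), (p27,x26), (p27,x27)}
  {p28} × {x25, x26, x27} = {(p28,x25), (p28,x26), (p28,x27)}
  {p27, p28} × {x25, x27} = {(p27,x25), (p27,x27), (p28,x25), (p28,x27)}
  {p27, p28} × {x26, x27} = {(p27,x26), (p27,x27), (p28,x26), (p28,x27)}
  {p27, p28} × {x25, x26, x27} = {(p27,x25), (p27,x26), (p27,x27), (p28,x25), (p28,x26), (p28,x27)}
These 16 distinct sets form the basis B.
Close under arbitrary unions to get τ_{X×Y}; counting gives |τ_{X×Y}| = 36.


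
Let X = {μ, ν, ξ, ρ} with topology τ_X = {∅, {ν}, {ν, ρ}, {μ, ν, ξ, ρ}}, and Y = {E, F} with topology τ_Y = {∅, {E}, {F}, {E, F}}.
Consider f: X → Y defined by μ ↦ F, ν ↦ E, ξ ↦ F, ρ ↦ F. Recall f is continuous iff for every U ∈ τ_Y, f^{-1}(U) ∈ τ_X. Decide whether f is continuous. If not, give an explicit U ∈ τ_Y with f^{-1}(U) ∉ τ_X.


f is NOT continuous.

Compute f^{-1}(U) for each U ∈ τ_Y:
  U = ∅: f^{-1}(U) = ∅ ∈ τ_X ✓.
  U = {E}: f^{-1}(U) = {ν} ∈ τ_X ✓.
  U = {F}: f^{-1}(U) = {μ, ξ, ρ} ∉ τ_X ✗.
  U = {E, F}: f^{-1}(U) = {μ, ν, ξ, ρ} ∈ τ_X ✓.
Found U = {F} with f^{-1}(U) = {μ, ξ, ρ} not in τ_X. Therefore f is NOT continuous.


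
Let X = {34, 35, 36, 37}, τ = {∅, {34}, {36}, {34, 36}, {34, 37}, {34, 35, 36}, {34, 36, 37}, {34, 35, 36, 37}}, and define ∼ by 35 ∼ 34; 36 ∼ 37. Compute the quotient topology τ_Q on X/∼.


X/∼ = {[34=35], [36=37]}; |τ_Q| = 2.

Equivalence classes: [34=35], [36=37].
Quotient map π: X → X/∼ sends 34 ↦ [34=35], 35 ↦ [34=35], 36 ↦ [36=37], 37 ↦ [36=37].
For each subset V ⊆ X/∼, compute π^{-1}(V) ⊆ X and check whether π^{-1}(V) ∈ τ. V is open in τ_Q iff π^{-1}(V) ∈ τ.
  V = {}: π^{-1}(V) = ∅ ∈ τ ✓.
  V = {[34=35]}: π^{-1}(V) = {34, 35} ∉ τ ✗.
  V = {[36=37]}: π^{-1}(V) = {36, 37} ∉ τ ✗.
  V = {[34=35], [36=37]}: π^{-1}(V) = {34, 35, 36, 37} ∈ τ ✓.
Open sets in the quotient: τ_Q = {{}, {[34=35], [36=37]}} (2 elements).


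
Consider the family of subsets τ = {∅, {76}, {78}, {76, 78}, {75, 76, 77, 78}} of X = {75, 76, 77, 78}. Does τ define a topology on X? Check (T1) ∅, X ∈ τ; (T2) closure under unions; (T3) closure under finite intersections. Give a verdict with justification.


τ IS a topology on X.

Axiom (T1): ∅ ∈ τ? Yes; X ∈ τ? Yes.
Axiom (T2/T3): check pairwise unions and intersections of members of τ.
All pairwise intersections and unions checked — each lies in τ. Therefore τ satisfies (T1), (T2), (T3): it IS a topology on X.


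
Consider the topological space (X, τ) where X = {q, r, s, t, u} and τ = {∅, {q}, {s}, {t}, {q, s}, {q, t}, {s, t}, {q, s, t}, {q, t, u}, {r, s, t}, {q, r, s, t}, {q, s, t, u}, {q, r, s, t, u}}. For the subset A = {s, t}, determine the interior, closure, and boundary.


int(A) = {s, t}, cl(A) = {r, s, t, u}, ∂A = {r, u}.

Closed sets in (X, τ) are complements of opens:
  closed(X, τ) = {∅, {r}, {u}, {q, u}, {r, s}, {r, u}, {q, r, u}, {r, s, u}, {r, t, u}, {q, r, s, u}, {q, r, t, u}, {r, s, t, u}, {q, r, s, t, u}}.
int(A) = ⋃ {U ∈ τ : U ⊆ A}. Opens contained in A: ∅, {s}, {t}, {s, t}.
Taking the union of these: int(A) = {s, t}.
cl(A) = ⋂ {C closed : A ⊆ C}. Closed sets containing A: {r, s, t, u}, {q, r, s, t, u}.
Intersecting these: cl(A) = {r, s, t, u}.
∂A = cl(A) ∖ int(A) = {r, s, t, u} ∖ {s, t} = {r, u}.
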